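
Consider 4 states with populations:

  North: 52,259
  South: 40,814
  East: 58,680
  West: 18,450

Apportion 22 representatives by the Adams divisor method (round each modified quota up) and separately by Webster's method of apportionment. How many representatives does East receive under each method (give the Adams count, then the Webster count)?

7 and 8

Adams: North 7, South 5, East 7, West 3.
Webster: North 7, South 5, East 8, West 2.
East gets 7 under Adams and 8 under Webster.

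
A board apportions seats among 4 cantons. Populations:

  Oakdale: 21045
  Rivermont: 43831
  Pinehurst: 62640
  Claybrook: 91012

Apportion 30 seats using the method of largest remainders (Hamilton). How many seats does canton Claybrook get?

12

The standard divisor is 218528/30 ≈ 7284.267.
Standard quotas: Oakdale 2.8891, Rivermont 6.0172, Pinehurst 8.5994, Claybrook 12.4943.
Lower quotas: Oakdale 2, Rivermont 6, Pinehurst 8, Claybrook 12 (sum 28, leaving 2 seats).
Remainders in descending order: Oakdale 0.8891, Pinehurst 0.5994, Claybrook 0.4943, Rivermont 0.0172.
The surplus seats go to Oakdale, Pinehurst.
Claybrook receives 12.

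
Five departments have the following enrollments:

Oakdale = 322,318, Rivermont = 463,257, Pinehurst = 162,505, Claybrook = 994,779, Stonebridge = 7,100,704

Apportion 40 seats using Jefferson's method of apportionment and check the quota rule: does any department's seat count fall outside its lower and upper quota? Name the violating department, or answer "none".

Standard quotas: Oakdale 1.426, Rivermont 2.049, Pinehurst 0.719, Claybrook 4.400, Stonebridge 31.407.
Jefferson allocation: Oakdale 1, Rivermont 2, Pinehurst 0, Claybrook 4, Stonebridge 33.
Stonebridge has quota 31.407 (lower 31, upper 32) but receives 33 — outside the quota interval.

Stonebridge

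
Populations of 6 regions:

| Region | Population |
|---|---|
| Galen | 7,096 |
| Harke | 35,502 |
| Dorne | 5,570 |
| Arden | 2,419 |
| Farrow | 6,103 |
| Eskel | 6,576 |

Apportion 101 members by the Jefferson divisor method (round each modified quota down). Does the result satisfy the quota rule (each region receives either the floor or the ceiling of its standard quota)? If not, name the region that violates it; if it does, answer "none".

Standard quotas: Galen 11.328, Harke 56.677, Dorne 8.892, Arden 3.862, Farrow 9.743, Eskel 10.498.
Jefferson allocation: Galen 11, Harke 58, Dorne 9, Arden 3, Farrow 10, Eskel 10.
Harke has quota 56.677 (lower 56, upper 57) but receives 58 — outside the quota interval.

Harke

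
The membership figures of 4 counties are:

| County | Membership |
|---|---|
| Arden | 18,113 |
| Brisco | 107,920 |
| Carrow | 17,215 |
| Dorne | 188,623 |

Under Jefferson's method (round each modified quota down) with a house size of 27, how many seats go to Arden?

Standard divisor 331871/27 ≈ 12291.519; standard quotas: Arden 1.474, Brisco 8.780, Carrow 1.401, Dorne 15.346.
Rounding down gives 1, 8, 1, 15 = 25 seats, so the divisor must be adjusted.
With modified divisor 11400: modified quotas Arden 1.589, Brisco 9.467, Carrow 1.510, Dorne 16.546.
Rounding down: Arden 1, Brisco 9, Carrow 1, Dorne 16 (total 27).
Arden receives 1.

1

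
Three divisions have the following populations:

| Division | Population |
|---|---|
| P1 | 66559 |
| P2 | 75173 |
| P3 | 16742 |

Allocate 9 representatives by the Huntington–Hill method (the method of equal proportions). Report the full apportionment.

With divisor 18012: modified quotas P1 3.695, P2 4.173, P3 0.929.
Geometric-mean thresholds: P1 √(3·4)=3.464, P2 √(4·5)=4.472, P3 (min 1).
Each quota rounded against its threshold gives P1 4, P2 4, P3 1 (total 9).

P1=4; P2=4; P3=1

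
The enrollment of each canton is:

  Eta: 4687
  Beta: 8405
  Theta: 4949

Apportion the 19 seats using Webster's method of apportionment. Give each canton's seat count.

Eta 5, Beta 9, Theta 5

Standard divisor 18041/19 ≈ 949.526; standard quotas: Eta 4.936, Beta 8.852, Theta 5.212.
Rounding to the nearest integer gives Eta 5, Beta 9, Theta 5 — total 19, matching the house size, so no adjustment is needed.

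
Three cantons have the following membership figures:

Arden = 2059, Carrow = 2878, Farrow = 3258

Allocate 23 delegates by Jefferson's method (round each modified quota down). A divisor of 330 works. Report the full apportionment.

Arden: 6, Carrow: 8, Farrow: 9

With modified divisor 330: modified quotas Arden 6.239, Carrow 8.721, Farrow 9.873.
Rounding down: Arden 6, Carrow 8, Farrow 9 (total 23).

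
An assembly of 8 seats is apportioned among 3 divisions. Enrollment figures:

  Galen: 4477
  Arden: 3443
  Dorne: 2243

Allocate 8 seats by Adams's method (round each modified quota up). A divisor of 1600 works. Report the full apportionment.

Galen 3; Arden 3; Dorne 2

With modified divisor 1600: modified quotas Galen 2.798, Arden 2.152, Dorne 1.402.
Rounding up: Galen 3, Arden 3, Dorne 2 (total 8).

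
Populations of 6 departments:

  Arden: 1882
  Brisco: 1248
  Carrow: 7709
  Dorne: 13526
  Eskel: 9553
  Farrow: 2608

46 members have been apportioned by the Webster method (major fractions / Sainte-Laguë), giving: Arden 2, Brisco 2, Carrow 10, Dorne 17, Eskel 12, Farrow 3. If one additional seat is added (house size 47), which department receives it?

Dorne

Priority for the next seat is population ÷ (current seats + 0.5).
Priorities: Arden 752.800, Brisco 499.200, Carrow 734.190, Dorne 772.914, Eskel 764.240, Farrow 745.143.
Highest priority: Dorne.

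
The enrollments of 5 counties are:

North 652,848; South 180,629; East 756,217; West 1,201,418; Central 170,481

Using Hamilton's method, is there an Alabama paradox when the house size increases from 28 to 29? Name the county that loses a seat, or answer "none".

At 28 seats: North 6, South 2, East 7, West 11, Central 2.
At 29 seats: North 6, South 2, East 7, West 12, Central 2.
No county's allocation decreased.

none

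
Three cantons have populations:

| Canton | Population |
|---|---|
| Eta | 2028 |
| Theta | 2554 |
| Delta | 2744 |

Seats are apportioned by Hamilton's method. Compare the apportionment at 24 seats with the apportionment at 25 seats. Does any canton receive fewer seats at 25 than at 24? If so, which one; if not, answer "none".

At 24 seats: Eta 7, Theta 8, Delta 9.
At 25 seats: Eta 7, Theta 9, Delta 9.
No canton's allocation decreased.

none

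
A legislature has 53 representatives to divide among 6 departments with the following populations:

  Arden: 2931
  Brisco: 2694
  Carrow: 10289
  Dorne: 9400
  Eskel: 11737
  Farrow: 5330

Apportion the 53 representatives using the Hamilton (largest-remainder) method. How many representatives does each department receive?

Standard divisor: 42381 ÷ 53 ≈ 799.642.
Standard quotas: Arden 3.6654, Brisco 3.3690, Carrow 12.8670, Dorne 11.7553, Eskel 14.6778, Farrow 6.6655.
Lower quotas: Arden 3, Brisco 3, Carrow 12, Dorne 11, Eskel 14, Farrow 6 (sum 49, leaving 4 seats).
Remainders in descending order: Carrow 0.8670, Dorne 0.7553, Eskel 0.6778, Farrow 0.6655, Arden 0.6654, Brisco 0.3690.
The surplus seats go to Carrow, Dorne, Eskel, Farrow.

Arden=3, Brisco=3, Carrow=13, Dorne=12, Eskel=15, Farrow=7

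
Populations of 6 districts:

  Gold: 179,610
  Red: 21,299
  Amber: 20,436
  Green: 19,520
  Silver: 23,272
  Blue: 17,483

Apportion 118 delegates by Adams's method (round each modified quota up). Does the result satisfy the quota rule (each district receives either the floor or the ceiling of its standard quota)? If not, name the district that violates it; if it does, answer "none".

Standard quotas: Gold 75.257, Red 8.924, Amber 8.563, Green 8.179, Silver 9.751, Blue 7.325.
Adams allocation: Gold 74, Red 9, Amber 9, Green 8, Silver 10, Blue 8.
Gold has quota 75.257 (lower 75, upper 76) but receives 74 — outside the quota interval.

Gold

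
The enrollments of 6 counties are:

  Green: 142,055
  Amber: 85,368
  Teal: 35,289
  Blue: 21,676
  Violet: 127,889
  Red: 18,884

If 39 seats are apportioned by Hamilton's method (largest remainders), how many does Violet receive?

11

Total 431161; standard divisor 431161/39 ≈ 11055.41.
Standard quotas: Green 12.8494, Amber 7.7218, Teal 3.1920, Blue 1.9607, Violet 11.5680, Red 1.7081.
Lower quotas: Green 12, Amber 7, Teal 3, Blue 1, Violet 11, Red 1 (sum 35, leaving 4 seats).
Remainders in descending order: Blue 0.9607, Green 0.8494, Amber 0.7218, Red 0.7081, Violet 0.5680, Teal 0.1920.
Largest remainders: Blue, Green, Amber, Red receive the extra seats.
Violet receives 11.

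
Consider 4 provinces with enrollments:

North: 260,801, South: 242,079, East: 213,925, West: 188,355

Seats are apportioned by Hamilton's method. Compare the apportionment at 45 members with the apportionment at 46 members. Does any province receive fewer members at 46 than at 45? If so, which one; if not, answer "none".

At 45 seats: North 13, South 12, East 11, West 9.
At 46 seats: North 13, South 12, East 11, West 10.
No province's allocation decreased.

none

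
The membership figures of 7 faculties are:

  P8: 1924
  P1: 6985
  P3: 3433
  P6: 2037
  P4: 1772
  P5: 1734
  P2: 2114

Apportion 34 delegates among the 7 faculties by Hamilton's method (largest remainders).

The standard divisor is 19999/34 ≈ 588.206.
Standard quotas: P8 3.2710, P1 11.8751, P3 5.8364, P6 3.4631, P4 3.0126, P5 2.9479, P2 3.5940.
Lower quotas: P8 3, P1 11, P3 5, P6 3, P4 3, P5 2, P2 3 (sum 30, leaving 4 seats).
Remainders in descending order: P5 0.9479, P1 0.8751, P3 0.8364, P2 0.5940, P6 0.4631, P8 0.2710, P4 0.0126.
The surplus seats go to P5, P1, P3, P2.

P8: 3, P1: 12, P3: 6, P6: 3, P4: 3, P5: 3, P2: 4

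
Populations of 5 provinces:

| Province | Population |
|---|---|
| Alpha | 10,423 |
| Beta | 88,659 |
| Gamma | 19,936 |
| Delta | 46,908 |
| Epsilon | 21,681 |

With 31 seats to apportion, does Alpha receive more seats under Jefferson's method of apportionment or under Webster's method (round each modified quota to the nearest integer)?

Jefferson: Alpha 1, Beta 16, Gamma 3, Delta 8, Epsilon 3.
Webster: Alpha 2, Beta 14, Gamma 3, Delta 8, Epsilon 4.
Alpha gets 1 under Jefferson and 2 under Webster.

Webster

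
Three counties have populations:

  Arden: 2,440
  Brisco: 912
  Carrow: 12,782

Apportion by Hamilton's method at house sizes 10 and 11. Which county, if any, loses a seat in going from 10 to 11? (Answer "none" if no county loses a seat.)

Brisco

At 10 seats: Arden 1, Brisco 1, Carrow 8.
At 11 seats: Arden 2, Brisco 0, Carrow 9.
Brisco drops from 1 to 0.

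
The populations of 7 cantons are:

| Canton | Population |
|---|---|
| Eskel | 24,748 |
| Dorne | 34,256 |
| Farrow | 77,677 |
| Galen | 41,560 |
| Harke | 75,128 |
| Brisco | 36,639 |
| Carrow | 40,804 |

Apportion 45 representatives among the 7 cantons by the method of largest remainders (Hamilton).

Eskel=3, Dorne=5, Farrow=11, Galen=6, Harke=10, Brisco=5, Carrow=5

Standard divisor: 330812 ÷ 45 ≈ 7351.378.
Standard quotas: Eskel 3.3664, Dorne 4.6598, Farrow 10.5663, Galen 5.6534, Harke 10.2196, Brisco 4.9840, Carrow 5.5505.
Lower quotas: Eskel 3, Dorne 4, Farrow 10, Galen 5, Harke 10, Brisco 4, Carrow 5 (sum 41, leaving 4 seats).
Remainders in descending order: Brisco 0.9840, Dorne 0.6598, Galen 0.6534, Farrow 0.5663, Carrow 0.5505, Eskel 0.3664, Harke 0.2196.
The surplus seats go to Brisco, Dorne, Galen, Farrow.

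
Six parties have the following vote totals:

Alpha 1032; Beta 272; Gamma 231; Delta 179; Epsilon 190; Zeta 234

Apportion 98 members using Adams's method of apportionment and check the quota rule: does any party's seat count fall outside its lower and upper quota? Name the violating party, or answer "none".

Standard quotas: Alpha 47.304, Beta 12.468, Gamma 10.588, Delta 8.205, Epsilon 8.709, Zeta 10.726.
Adams allocation: Alpha 46, Beta 13, Gamma 11, Delta 8, Epsilon 9, Zeta 11.
Alpha has quota 47.304 (lower 47, upper 48) but receives 46 — outside the quota interval.

Alpha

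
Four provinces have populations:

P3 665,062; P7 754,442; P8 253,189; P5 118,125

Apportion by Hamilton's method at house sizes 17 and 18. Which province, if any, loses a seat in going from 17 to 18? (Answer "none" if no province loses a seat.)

P8

At 17 seats: P3 6, P7 7, P8 3, P5 1.
At 18 seats: P3 7, P7 8, P8 2, P5 1.
P8 drops from 3 to 2.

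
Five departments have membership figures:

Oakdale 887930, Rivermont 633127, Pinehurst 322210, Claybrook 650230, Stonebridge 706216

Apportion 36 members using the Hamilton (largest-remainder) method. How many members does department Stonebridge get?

8

Total 3199713; standard divisor 3199713/36 ≈ 88880.917.
Standard quotas: Oakdale 9.9901, Rivermont 7.1233, Pinehurst 3.6252, Claybrook 7.3157, Stonebridge 7.9456.
Lower quotas: Oakdale 9, Rivermont 7, Pinehurst 3, Claybrook 7, Stonebridge 7 (sum 33, leaving 3 seats).
Remainders in descending order: Oakdale 0.9901, Stonebridge 0.9456, Pinehurst 0.6252, Claybrook 0.3157, Rivermont 0.1233.
Largest remainders: Oakdale, Stonebridge, Pinehurst receive the extra seats.
Stonebridge receives 8.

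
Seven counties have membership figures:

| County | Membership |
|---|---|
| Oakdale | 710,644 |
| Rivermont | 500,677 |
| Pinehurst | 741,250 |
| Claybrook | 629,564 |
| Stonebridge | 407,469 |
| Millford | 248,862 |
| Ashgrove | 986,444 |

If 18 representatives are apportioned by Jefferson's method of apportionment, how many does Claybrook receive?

Standard divisor 4224910/18 ≈ 234717.222; standard quotas: Oakdale 3.028, Rivermont 2.133, Pinehurst 3.158, Claybrook 2.682, Stonebridge 1.736, Millford 1.060, Ashgrove 4.203.
Rounding down gives 3, 2, 3, 2, 1, 1, 4 = 16 seats, so the divisor must be adjusted.
With modified divisor 200500: modified quotas Oakdale 3.544, Rivermont 2.497, Pinehurst 3.697, Claybrook 3.140, Stonebridge 2.032, Millford 1.241, Ashgrove 4.920.
Rounding down: Oakdale 3, Rivermont 2, Pinehurst 3, Claybrook 3, Stonebridge 2, Millford 1, Ashgrove 4 (total 18).
Claybrook receives 3.

3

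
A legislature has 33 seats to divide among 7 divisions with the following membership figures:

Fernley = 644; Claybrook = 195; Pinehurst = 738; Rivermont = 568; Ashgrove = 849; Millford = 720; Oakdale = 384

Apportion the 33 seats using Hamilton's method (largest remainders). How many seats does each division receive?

Total 4098; standard divisor 4098/33 ≈ 124.182.
Standard quotas: Fernley 5.186, Claybrook 1.570, Pinehurst 5.943, Rivermont 4.574, Ashgrove 6.837, Millford 5.798, Oakdale 3.092.
Lower quotas: Fernley 5, Claybrook 1, Pinehurst 5, Rivermont 4, Ashgrove 6, Millford 5, Oakdale 3 (sum 29, leaving 4 seats).
Remainders in descending order: Pinehurst 0.943, Ashgrove 0.837, Millford 0.798, Rivermont 0.574, Claybrook 0.570, Fernley 0.186, Oakdale 0.092.
Largest remainders: Pinehurst, Ashgrove, Millford, Rivermont receive the extra seats.

Fernley: 5; Claybrook: 1; Pinehurst: 6; Rivermont: 5; Ashgrove: 7; Millford: 6; Oakdale: 3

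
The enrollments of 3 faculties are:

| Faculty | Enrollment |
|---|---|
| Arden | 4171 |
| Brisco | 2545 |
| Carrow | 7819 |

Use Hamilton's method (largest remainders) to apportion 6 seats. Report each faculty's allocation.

The standard divisor is 14535/6 ≈ 2422.5.
Standard quotas: Arden 1.7218, Brisco 1.0506, Carrow 3.2277.
Lower quotas: Arden 1, Brisco 1, Carrow 3 (sum 5, leaving 1 seat).
Remainders in descending order: Arden 0.7218, Carrow 0.2277, Brisco 0.0506.
Largest remainder: Arden receives the extra seat.

Arden 2, Brisco 1, Carrow 3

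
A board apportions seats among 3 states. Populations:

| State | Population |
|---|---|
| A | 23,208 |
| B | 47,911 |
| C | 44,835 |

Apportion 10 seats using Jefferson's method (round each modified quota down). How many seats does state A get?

Standard divisor 115954/10 ≈ 11595.4; standard quotas: A 2.001, B 4.132, C 3.867.
Rounding down gives 2, 4, 3 = 9 seats, so the divisor must be adjusted.
With modified divisor 10400: modified quotas A 2.232, B 4.607, C 4.311.
Rounding down: A 2, B 4, C 4 (total 10).
A receives 2.

2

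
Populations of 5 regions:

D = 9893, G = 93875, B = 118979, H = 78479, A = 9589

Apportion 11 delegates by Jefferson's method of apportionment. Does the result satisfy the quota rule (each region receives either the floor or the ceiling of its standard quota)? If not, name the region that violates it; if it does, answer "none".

none

Standard quotas: D 0.350, G 3.322, B 4.211, H 2.777, A 0.339.
Jefferson allocation: D 0, G 3, B 5, H 3, A 0.
Every allocation lies between the lower and upper quota.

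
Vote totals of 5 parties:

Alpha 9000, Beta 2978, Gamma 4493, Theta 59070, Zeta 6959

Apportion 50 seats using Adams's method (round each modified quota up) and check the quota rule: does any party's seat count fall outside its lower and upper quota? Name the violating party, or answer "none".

Theta

Standard quotas: Alpha 5.455, Beta 1.805, Gamma 2.723, Theta 35.800, Zeta 4.218.
Adams allocation: Alpha 6, Beta 2, Gamma 3, Theta 34, Zeta 5.
Theta has quota 35.800 (lower 35, upper 36) but receives 34 — outside the quota interval.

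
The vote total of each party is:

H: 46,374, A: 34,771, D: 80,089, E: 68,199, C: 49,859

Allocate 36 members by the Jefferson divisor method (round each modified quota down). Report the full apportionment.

Standard divisor 279292/36 ≈ 7758.111; standard quotas: H 5.977, A 4.482, D 10.323, E 8.791, C 6.427.
Rounding down gives 5, 4, 10, 8, 6 = 33 seats, so the divisor must be adjusted.
With modified divisor 7200: modified quotas H 6.441, A 4.829, D 11.123, E 9.472, C 6.925.
Rounding down: H 6, A 4, D 11, E 9, C 6 (total 36).

H 6, A 4, D 11, E 9, C 6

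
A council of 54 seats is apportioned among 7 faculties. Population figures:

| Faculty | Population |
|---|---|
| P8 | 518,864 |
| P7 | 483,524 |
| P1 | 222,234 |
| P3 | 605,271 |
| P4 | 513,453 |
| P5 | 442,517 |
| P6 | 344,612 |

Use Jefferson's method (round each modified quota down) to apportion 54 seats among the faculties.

P8 9; P7 8; P1 4; P3 10; P4 9; P5 8; P6 6

Standard divisor 3130475/54 ≈ 57971.759; standard quotas: P8 8.950, P7 8.341, P1 3.833, P3 10.441, P4 8.857, P5 7.633, P6 5.944.
Rounding down gives 8, 8, 3, 10, 8, 7, 5 = 49 seats, so the divisor must be adjusted.
With modified divisor 55170: modified quotas P8 9.405, P7 8.764, P1 4.028, P3 10.971, P4 9.307, P5 8.021, P6 6.246.
Rounding down: P8 9, P7 8, P1 4, P3 10, P4 9, P5 8, P6 6 (total 54).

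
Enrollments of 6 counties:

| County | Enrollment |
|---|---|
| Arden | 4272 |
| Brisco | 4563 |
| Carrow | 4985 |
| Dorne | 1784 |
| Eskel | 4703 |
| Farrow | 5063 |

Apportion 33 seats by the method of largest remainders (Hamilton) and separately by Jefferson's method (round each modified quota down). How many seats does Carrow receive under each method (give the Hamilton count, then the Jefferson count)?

Hamilton: Arden 6, Brisco 6, Carrow 6, Dorne 2, Eskel 6, Farrow 7.
Jefferson: Arden 5, Brisco 6, Carrow 7, Dorne 2, Eskel 6, Farrow 7.
Carrow gets 6 under Hamilton and 7 under Jefferson.

6 and 7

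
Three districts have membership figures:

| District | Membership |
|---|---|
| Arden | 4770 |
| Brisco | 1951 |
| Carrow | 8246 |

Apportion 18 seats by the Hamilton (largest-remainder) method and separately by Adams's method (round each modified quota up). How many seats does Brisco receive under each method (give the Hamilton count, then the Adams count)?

2 and 3

Hamilton: Arden 6, Brisco 2, Carrow 10.
Adams: Arden 6, Brisco 3, Carrow 9.
Brisco gets 2 under Hamilton and 3 under Adams.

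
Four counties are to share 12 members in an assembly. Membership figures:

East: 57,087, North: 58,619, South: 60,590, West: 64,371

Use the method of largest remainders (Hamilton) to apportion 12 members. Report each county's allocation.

Standard divisor: 240667 ÷ 12 ≈ 20055.583.
Standard quotas: East 2.8464, North 2.9228, South 3.0211, West 3.2096.
Lower quotas: East 2, North 2, South 3, West 3 (sum 10, leaving 2 seats).
Remainders in descending order: North 0.9228, East 0.8464, West 0.2096, South 0.0211.
The surplus seats go to North, East.

East: 3, North: 3, South: 3, West: 3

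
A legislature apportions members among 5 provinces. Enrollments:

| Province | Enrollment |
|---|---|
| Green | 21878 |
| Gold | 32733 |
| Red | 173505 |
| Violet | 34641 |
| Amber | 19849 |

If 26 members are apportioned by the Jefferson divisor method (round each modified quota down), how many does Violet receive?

Standard divisor 282606/26 ≈ 10869.462; standard quotas: Green 2.013, Gold 3.011, Red 15.963, Violet 3.187, Amber 1.826.
Rounding down gives 2, 3, 15, 3, 1 = 24 seats, so the divisor must be adjusted.
With modified divisor 10100: modified quotas Green 2.166, Gold 3.241, Red 17.179, Violet 3.430, Amber 1.965.
Rounding down: Green 2, Gold 3, Red 17, Violet 3, Amber 1 (total 26).
Violet receives 3.

3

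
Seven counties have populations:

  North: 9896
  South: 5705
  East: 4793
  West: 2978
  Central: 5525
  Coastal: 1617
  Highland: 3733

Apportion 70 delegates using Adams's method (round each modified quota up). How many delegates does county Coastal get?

4

Standard divisor 34247/70 ≈ 489.243; standard quotas: North 20.227, South 11.661, East 9.797, West 6.087, Central 11.293, Coastal 3.305, Highland 7.630.
Rounding up gives 21, 12, 10, 7, 12, 4, 8 = 74 seats, so the divisor must be adjusted.
With modified divisor 520: modified quotas North 19.031, South 10.971, East 9.217, West 5.727, Central 10.625, Coastal 3.110, Highland 7.179.
Rounding up: North 20, South 11, East 10, West 6, Central 11, Coastal 4, Highland 8 (total 70).
Coastal receives 4.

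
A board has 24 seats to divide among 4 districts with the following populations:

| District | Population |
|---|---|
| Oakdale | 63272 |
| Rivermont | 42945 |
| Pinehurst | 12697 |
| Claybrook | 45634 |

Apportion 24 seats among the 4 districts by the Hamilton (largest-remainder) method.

Oakdale 9; Rivermont 6; Pinehurst 2; Claybrook 7

Standard divisor: 164548 ÷ 24 ≈ 6856.167.
Standard quotas: Oakdale 9.2285, Rivermont 6.2637, Pinehurst 1.8519, Claybrook 6.6559.
Lower quotas: Oakdale 9, Rivermont 6, Pinehurst 1, Claybrook 6 (sum 22, leaving 2 seats).
Remainders in descending order: Pinehurst 0.8519, Claybrook 0.6559, Rivermont 0.2637, Oakdale 0.2285.
Largest remainders: Pinehurst, Claybrook receive the extra seats.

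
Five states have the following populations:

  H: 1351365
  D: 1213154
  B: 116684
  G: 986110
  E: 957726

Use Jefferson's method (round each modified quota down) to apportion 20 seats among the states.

H=6; D=6; B=0; G=4; E=4

Standard divisor 4625039/20 ≈ 231251.95; standard quotas: H 5.844, D 5.246, B 0.505, G 4.264, E 4.141.
Rounding down gives 5, 5, 0, 4, 4 = 18 seats, so the divisor must be adjusted.
With modified divisor 199700: modified quotas H 6.767, D 6.075, B 0.584, G 4.938, E 4.796.
Rounding down: H 6, D 6, B 0, G 4, E 4 (total 20).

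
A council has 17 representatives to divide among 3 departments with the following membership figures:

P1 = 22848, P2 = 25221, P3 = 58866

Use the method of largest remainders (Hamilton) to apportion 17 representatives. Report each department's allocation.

Standard divisor: 106935 ÷ 17 ≈ 6290.294.
Standard quotas: P1 3.6323, P2 4.0095, P3 9.3582.
Lower quotas: P1 3, P2 4, P3 9 (sum 16, leaving 1 seat).
Remainders in descending order: P1 0.6323, P3 0.3582, P2 0.0095.
The surplus seat goes to P1.

P1: 4, P2: 4, P3: 9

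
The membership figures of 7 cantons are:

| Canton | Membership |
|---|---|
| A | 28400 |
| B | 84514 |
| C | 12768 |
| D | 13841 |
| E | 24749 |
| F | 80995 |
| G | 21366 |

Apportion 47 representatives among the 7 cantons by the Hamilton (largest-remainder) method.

A 5; B 15; C 2; D 3; E 4; F 14; G 4

Standard divisor: 266633 ÷ 47 ≈ 5673.043.
Standard quotas: A 5.0061, B 14.8975, C 2.2506, D 2.4398, E 4.3626, F 14.2772, G 3.7662.
Lower quotas: A 5, B 14, C 2, D 2, E 4, F 14, G 3 (sum 44, leaving 3 seats).
Remainders in descending order: B 0.8975, G 0.7662, D 0.4398, E 0.3626, F 0.2772, C 0.2506, A 0.0061.
Largest remainders: B, G, D receive the extra seats.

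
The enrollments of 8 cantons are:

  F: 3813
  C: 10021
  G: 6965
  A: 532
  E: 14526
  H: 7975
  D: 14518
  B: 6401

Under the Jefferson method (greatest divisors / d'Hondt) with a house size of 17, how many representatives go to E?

Standard divisor 64751/17 ≈ 3808.882; standard quotas: F 1.001, C 2.631, G 1.829, A 0.140, E 3.814, H 2.094, D 3.812, B 1.681.
Rounding down gives 1, 2, 1, 0, 3, 2, 3, 1 = 13 seats, so the divisor must be adjusted.
With modified divisor 3300: modified quotas F 1.155, C 3.037, G 2.111, A 0.161, E 4.402, H 2.417, D 4.399, B 1.940.
Rounding down: F 1, C 3, G 2, A 0, E 4, H 2, D 4, B 1 (total 17).
E receives 4.

4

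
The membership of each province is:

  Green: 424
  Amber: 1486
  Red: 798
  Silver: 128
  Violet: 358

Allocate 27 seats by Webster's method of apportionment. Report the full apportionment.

Green 4; Amber 12; Red 7; Silver 1; Violet 3

Standard divisor 3194/27 ≈ 118.296; standard quotas: Green 3.584, Amber 12.562, Red 6.746, Silver 1.082, Violet 3.026.
Rounding to the nearest integer gives 4, 13, 7, 1, 3 = 28 seats, so the divisor must be adjusted.
With modified divisor 120: modified quotas Green 3.533, Amber 12.383, Red 6.650, Silver 1.067, Violet 2.983.
Rounding to the nearest integer: Green 4, Amber 12, Red 7, Silver 1, Violet 3 (total 27).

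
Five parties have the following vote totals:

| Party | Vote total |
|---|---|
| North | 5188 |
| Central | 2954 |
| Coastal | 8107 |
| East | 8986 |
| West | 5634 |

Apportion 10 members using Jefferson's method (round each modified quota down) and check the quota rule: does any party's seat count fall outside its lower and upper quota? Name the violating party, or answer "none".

Standard quotas: North 1.681, Central 0.957, Coastal 2.626, East 2.911, West 1.825.
Jefferson allocation: North 1, Central 1, Coastal 3, East 3, West 2.
Every allocation lies between the lower and upper quota.

none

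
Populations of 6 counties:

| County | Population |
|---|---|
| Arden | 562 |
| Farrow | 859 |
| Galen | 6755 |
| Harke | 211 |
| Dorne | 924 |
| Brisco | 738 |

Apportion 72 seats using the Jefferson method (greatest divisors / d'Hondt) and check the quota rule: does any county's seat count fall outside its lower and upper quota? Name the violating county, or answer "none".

Standard quotas: Arden 4.027, Farrow 6.155, Galen 48.399, Harke 1.512, Dorne 6.620, Brisco 5.288.
Jefferson allocation: Arden 4, Farrow 6, Galen 50, Harke 1, Dorne 6, Brisco 5.
Galen has quota 48.399 (lower 48, upper 49) but receives 50 — outside the quota interval.

Galen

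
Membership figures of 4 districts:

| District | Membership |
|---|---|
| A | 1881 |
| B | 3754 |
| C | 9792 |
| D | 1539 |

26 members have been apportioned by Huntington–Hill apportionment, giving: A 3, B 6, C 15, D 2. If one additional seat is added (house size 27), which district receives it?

Priority for the next seat is population ÷ (√(s·(s+1))).
Priorities: A 542.998, B 579.255, C 632.071, D 628.294.
Highest priority: C.

C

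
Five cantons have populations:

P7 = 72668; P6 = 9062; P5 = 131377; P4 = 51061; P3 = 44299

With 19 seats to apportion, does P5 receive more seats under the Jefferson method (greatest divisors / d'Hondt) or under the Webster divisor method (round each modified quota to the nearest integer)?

Jefferson

Jefferson: P7 4, P6 0, P5 9, P4 3, P3 3.
Webster: P7 4, P6 1, P5 8, P4 3, P3 3.
P5 gets 9 under Jefferson and 8 under Webster.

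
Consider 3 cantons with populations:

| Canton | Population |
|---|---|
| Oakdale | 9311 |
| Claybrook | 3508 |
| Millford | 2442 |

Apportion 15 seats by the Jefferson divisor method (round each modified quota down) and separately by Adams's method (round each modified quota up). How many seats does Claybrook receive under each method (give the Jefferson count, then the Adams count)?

Jefferson: Oakdale 10, Claybrook 3, Millford 2.
Adams: Oakdale 8, Claybrook 4, Millford 3.
Claybrook gets 3 under Jefferson and 4 under Adams.

3 and 4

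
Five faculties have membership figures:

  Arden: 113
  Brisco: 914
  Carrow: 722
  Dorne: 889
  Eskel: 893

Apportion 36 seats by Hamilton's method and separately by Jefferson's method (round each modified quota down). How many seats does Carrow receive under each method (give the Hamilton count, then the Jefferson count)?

Hamilton: Arden 1, Brisco 9, Carrow 8, Dorne 9, Eskel 9.
Jefferson: Arden 1, Brisco 10, Carrow 7, Dorne 9, Eskel 9.
Carrow gets 8 under Hamilton and 7 under Jefferson.

8 and 7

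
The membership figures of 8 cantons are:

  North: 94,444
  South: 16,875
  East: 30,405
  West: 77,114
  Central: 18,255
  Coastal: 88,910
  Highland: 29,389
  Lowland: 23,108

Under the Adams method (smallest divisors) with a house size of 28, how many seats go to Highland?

Standard divisor 378500/28 ≈ 13517.857; standard quotas: North 6.987, South 1.248, East 2.249, West 5.705, Central 1.350, Coastal 6.577, Highland 2.174, Lowland 1.709.
Rounding up gives 7, 2, 3, 6, 2, 7, 3, 2 = 32 seats, so the divisor must be adjusted.
With modified divisor 15600: modified quotas North 6.054, South 1.082, East 1.949, West 4.943, Central 1.170, Coastal 5.699, Highland 1.884, Lowland 1.481.
Rounding up: North 7, South 2, East 2, West 5, Central 2, Coastal 6, Highland 2, Lowland 2 (total 28).
Highland receives 2.

2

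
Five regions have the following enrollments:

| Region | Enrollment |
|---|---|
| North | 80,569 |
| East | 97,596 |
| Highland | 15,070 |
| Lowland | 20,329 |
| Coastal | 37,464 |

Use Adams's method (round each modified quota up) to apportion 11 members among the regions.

Standard divisor 251028/11 ≈ 22820.727; standard quotas: North 3.531, East 4.277, Highland 0.660, Lowland 0.891, Coastal 1.642.
Rounding up gives 4, 5, 1, 1, 2 = 13 seats, so the divisor must be adjusted.
With modified divisor 29700: modified quotas North 2.713, East 3.286, Highland 0.507, Lowland 0.684, Coastal 1.261.
Rounding up: North 3, East 4, Highland 1, Lowland 1, Coastal 2 (total 11).

North: 3, East: 4, Highland: 1, Lowland: 1, Coastal: 2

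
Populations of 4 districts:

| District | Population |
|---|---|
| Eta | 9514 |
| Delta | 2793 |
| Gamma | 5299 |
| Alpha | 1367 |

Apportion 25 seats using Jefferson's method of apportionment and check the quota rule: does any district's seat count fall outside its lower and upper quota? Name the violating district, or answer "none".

none

Standard quotas: Eta 12.536, Delta 3.680, Gamma 6.982, Alpha 1.801.
Jefferson allocation: Eta 13, Delta 4, Gamma 7, Alpha 1.
Every allocation lies between the lower and upper quota.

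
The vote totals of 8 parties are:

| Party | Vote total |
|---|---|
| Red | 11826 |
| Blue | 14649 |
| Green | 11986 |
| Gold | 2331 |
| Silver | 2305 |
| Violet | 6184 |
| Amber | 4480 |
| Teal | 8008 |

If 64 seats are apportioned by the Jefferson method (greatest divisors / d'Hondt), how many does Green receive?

Standard divisor 61769/64 ≈ 965.141; standard quotas: Red 12.253, Blue 15.178, Green 12.419, Gold 2.415, Silver 2.388, Violet 6.407, Amber 4.642, Teal 8.297.
Rounding down gives 12, 15, 12, 2, 2, 6, 4, 8 = 61 seats, so the divisor must be adjusted.
With modified divisor 900: modified quotas Red 13.140, Blue 16.277, Green 13.318, Gold 2.590, Silver 2.561, Violet 6.871, Amber 4.978, Teal 8.898.
Rounding down: Red 13, Blue 16, Green 13, Gold 2, Silver 2, Violet 6, Amber 4, Teal 8 (total 64).
Green receives 13.

13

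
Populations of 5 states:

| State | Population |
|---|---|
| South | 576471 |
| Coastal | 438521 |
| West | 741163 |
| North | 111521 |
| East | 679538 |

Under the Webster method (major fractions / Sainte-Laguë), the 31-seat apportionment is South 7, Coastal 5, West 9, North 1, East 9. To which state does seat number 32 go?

Coastal

Priority for the next seat is population ÷ (current seats + 0.5).
Priorities: South 76862.800, Coastal 79731.091, West 78017.158, North 74347.333, East 71530.316.
Highest priority: Coastal.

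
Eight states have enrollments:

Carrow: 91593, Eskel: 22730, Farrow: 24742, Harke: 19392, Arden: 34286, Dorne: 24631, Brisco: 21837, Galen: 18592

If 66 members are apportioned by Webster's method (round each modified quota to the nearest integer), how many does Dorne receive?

6

Standard divisor 257803/66 ≈ 3906.106; standard quotas: Carrow 23.449, Eskel 5.819, Farrow 6.334, Harke 4.965, Arden 8.778, Dorne 6.306, Brisco 5.590, Galen 4.760.
Rounding to the nearest integer gives Carrow 23, Eskel 6, Farrow 6, Harke 5, Arden 9, Dorne 6, Brisco 6, Galen 5 — total 66, matching the house size, so no adjustment is needed.
Dorne receives 6.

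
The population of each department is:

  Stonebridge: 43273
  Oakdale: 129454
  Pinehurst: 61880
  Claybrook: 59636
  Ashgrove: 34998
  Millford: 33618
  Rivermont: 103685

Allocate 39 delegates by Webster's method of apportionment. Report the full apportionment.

Stonebridge=4, Oakdale=11, Pinehurst=5, Claybrook=5, Ashgrove=3, Millford=3, Rivermont=8

Standard divisor 466544/39 ≈ 11962.667; standard quotas: Stonebridge 3.617, Oakdale 10.822, Pinehurst 5.173, Claybrook 4.985, Ashgrove 2.926, Millford 2.810, Rivermont 8.667.
Rounding to the nearest integer gives 4, 11, 5, 5, 3, 3, 9 = 40 seats, so the divisor must be adjusted.
With modified divisor 12260: modified quotas Stonebridge 3.530, Oakdale 10.559, Pinehurst 5.047, Claybrook 4.864, Ashgrove 2.855, Millford 2.742, Rivermont 8.457.
Rounding to the nearest integer: Stonebridge 4, Oakdale 11, Pinehurst 5, Claybrook 5, Ashgrove 3, Millford 3, Rivermont 8 (total 39).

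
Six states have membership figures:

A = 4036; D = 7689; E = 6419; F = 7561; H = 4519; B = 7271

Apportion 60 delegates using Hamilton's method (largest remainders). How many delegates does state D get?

Standard divisor: 37495 ÷ 60 ≈ 624.917.
Standard quotas: A 6.4585, D 12.3040, E 10.2718, F 12.0992, H 7.2314, B 11.6352.
Lower quotas: A 6, D 12, E 10, F 12, H 7, B 11 (sum 58, leaving 2 seats).
Remainders in descending order: B 0.6352, A 0.4585, D 0.3040, E 0.2718, H 0.2314, F 0.0992.
The surplus seats go to B, A.
D receives 12.

12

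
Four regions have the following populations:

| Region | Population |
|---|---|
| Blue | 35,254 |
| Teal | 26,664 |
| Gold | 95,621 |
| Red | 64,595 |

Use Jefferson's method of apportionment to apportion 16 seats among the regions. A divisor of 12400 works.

Blue=2, Teal=2, Gold=7, Red=5

With modified divisor 12400: modified quotas Blue 2.843, Teal 2.150, Gold 7.711, Red 5.209.
Rounding down: Blue 2, Teal 2, Gold 7, Red 5 (total 16).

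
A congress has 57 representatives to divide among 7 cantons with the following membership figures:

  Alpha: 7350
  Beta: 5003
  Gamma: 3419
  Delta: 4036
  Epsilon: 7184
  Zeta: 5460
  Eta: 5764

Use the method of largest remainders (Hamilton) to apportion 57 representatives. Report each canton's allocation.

Alpha 11, Beta 7, Gamma 5, Delta 6, Epsilon 11, Zeta 8, Eta 9

Total 38216; standard divisor 38216/57 ≈ 670.456.
Standard quotas: Alpha 10.9627, Beta 7.4621, Gamma 5.0995, Delta 6.0198, Epsilon 10.7151, Zeta 8.1437, Eta 8.5971.
Lower quotas: Alpha 10, Beta 7, Gamma 5, Delta 6, Epsilon 10, Zeta 8, Eta 8 (sum 54, leaving 3 seats).
Remainders in descending order: Alpha 0.9627, Epsilon 0.7151, Eta 0.5971, Beta 0.4621, Zeta 0.1437, Gamma 0.0995, Delta 0.0198.
The surplus seats go to Alpha, Epsilon, Eta.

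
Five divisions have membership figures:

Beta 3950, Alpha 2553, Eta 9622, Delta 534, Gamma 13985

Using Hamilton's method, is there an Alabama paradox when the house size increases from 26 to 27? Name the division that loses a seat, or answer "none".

Delta

At 26 seats: Beta 3, Alpha 2, Eta 8, Delta 1, Gamma 12.
At 27 seats: Beta 4, Alpha 2, Eta 9, Delta 0, Gamma 12.
Delta drops from 1 to 0.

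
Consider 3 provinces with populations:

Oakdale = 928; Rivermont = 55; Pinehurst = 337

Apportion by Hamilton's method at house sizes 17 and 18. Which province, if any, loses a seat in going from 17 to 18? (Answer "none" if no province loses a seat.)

At 17 seats: Oakdale 12, Rivermont 1, Pinehurst 4.
At 18 seats: Oakdale 13, Rivermont 1, Pinehurst 4.
No province's allocation decreased.

none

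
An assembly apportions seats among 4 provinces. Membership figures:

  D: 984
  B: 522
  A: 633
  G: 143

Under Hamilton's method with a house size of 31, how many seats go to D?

Standard divisor: 2282 ÷ 31 ≈ 73.613.
Standard quotas: D 13.367, B 7.091, A 8.599, G 1.943.
Lower quotas: D 13, B 7, A 8, G 1 (sum 29, leaving 2 seats).
Remainders in descending order: G 0.943, A 0.599, D 0.367, B 0.091.
The surplus seats go to G, A.
D receives 13.

13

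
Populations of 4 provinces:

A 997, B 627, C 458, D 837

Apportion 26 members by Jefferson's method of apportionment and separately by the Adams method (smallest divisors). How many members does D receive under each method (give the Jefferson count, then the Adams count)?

8 and 7

Jefferson: A 9, B 5, C 4, D 8.
Adams: A 9, B 6, C 4, D 7.
D gets 8 under Jefferson and 7 under Adams.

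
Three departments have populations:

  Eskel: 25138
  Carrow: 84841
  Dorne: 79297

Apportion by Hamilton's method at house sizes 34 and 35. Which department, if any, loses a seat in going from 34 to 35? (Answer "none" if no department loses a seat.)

Eskel

At 34 seats: Eskel 5, Carrow 15, Dorne 14.
At 35 seats: Eskel 4, Carrow 16, Dorne 15.
Eskel drops from 5 to 4.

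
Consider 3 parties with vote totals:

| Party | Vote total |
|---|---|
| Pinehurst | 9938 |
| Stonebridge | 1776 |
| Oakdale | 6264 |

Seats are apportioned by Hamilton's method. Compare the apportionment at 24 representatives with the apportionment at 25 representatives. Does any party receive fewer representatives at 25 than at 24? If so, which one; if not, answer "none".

Stonebridge

At 24 seats: Pinehurst 13, Stonebridge 3, Oakdale 8.
At 25 seats: Pinehurst 14, Stonebridge 2, Oakdale 9.
Stonebridge drops from 3 to 2.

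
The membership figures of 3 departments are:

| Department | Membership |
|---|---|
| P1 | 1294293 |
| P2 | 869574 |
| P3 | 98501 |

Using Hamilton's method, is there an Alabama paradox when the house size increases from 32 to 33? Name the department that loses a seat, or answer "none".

At 32 seats: P1 18, P2 12, P3 2.
At 33 seats: P1 19, P2 13, P3 1.
P3 drops from 2 to 1.

P3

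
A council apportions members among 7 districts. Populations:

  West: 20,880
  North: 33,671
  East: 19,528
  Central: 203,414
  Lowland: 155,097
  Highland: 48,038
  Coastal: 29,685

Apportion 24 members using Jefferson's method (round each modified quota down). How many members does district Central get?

Standard divisor 510313/24 ≈ 21263.042; standard quotas: West 0.982, North 1.584, East 0.918, Central 9.567, Lowland 7.294, Highland 2.259, Coastal 1.396.
Rounding down gives 0, 1, 0, 9, 7, 2, 1 = 20 seats, so the divisor must be adjusted.
With modified divisor 18900: modified quotas West 1.105, North 1.782, East 1.033, Central 10.763, Lowland 8.206, Highland 2.542, Coastal 1.571.
Rounding down: West 1, North 1, East 1, Central 10, Lowland 8, Highland 2, Coastal 1 (total 24).
Central receives 10.

10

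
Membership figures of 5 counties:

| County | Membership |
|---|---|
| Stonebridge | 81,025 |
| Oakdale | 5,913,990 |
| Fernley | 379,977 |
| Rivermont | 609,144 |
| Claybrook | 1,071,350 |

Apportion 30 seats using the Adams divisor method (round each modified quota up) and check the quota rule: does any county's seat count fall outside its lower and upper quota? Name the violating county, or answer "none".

Standard quotas: Stonebridge 0.302, Oakdale 22.025, Fernley 1.415, Rivermont 2.269, Claybrook 3.990.
Adams allocation: Stonebridge 1, Oakdale 20, Fernley 2, Rivermont 3, Claybrook 4.
Oakdale has quota 22.025 (lower 22, upper 23) but receives 20 — outside the quota interval.

Oakdale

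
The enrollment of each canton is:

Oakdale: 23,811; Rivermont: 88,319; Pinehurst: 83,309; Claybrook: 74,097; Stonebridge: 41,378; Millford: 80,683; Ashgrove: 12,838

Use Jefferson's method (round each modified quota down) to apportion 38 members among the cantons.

Standard divisor 404435/38 ≈ 10643.026; standard quotas: Oakdale 2.237, Rivermont 8.298, Pinehurst 7.828, Claybrook 6.962, Stonebridge 3.888, Millford 7.581, Ashgrove 1.206.
Rounding down gives 2, 8, 7, 6, 3, 7, 1 = 34 seats, so the divisor must be adjusted.
With modified divisor 9900: modified quotas Oakdale 2.405, Rivermont 8.921, Pinehurst 8.415, Claybrook 7.485, Stonebridge 4.180, Millford 8.150, Ashgrove 1.297.
Rounding down: Oakdale 2, Rivermont 8, Pinehurst 8, Claybrook 7, Stonebridge 4, Millford 8, Ashgrove 1 (total 38).

Oakdale 2, Rivermont 8, Pinehurst 8, Claybrook 7, Stonebridge 4, Millford 8, Ashgrove 1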